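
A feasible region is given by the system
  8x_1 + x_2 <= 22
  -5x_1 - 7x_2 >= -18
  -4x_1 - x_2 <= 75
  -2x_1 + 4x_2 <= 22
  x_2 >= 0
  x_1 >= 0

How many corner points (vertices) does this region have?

Of the 15 pairwise boundary intersections, those satisfying every inequality are:
  (8/3, 2/3)
  (11/4, 0)
  (0, 18/7)
  (0, 0)

4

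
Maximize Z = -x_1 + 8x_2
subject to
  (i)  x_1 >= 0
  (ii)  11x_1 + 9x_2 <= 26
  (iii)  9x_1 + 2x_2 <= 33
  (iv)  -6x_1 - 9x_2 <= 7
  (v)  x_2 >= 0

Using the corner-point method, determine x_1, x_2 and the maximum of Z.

x_1 = 0, x_2 = 26/9, maximum Z = 208/9

Extreme points and Z = -x_1 + 8x_2:
  (0, 26/9) → Z = 208/9
  (0, 0) → Z = 0
  (26/11, 0) → Z = -26/11

At the optimal vertex, x_1 = 0 and 11x_1 + 9x_2 = 26.
Solving simultaneously gives x_1 = 0, x_2 = 26/9.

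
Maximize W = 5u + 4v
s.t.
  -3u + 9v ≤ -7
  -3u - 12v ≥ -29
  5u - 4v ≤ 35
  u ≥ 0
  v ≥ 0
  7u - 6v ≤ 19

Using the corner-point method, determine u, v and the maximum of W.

Extreme points and W = 5u + 4v:
  (7/3, 0) → W = 35/3
  (43/15, 8/45) → W = 677/45
  (19/7, 0) → W = 95/7

The binding constraints are -3u + 9v = -7 and 7u - 6v = 19.
Solving simultaneously gives u = 43/15, v = 8/45.

u = 43/15, v = 8/45, maximum W = 677/45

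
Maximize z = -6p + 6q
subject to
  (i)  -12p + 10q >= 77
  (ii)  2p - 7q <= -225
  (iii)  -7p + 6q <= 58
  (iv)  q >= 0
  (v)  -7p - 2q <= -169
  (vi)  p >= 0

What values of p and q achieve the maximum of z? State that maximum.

Vertices and z = -6p + 6q:
  (1711/64, 1273/32) → z = 2505/32
  (59, 157/2) → z = 117
  (944/37, 1459/37) → z = 3090/37

p = 59, q = 157/2, maximum z = 117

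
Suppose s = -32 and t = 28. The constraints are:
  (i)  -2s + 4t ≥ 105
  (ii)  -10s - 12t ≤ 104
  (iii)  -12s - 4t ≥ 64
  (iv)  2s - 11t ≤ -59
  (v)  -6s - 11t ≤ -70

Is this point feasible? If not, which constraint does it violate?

(i): 176 ≥ 105 ✓
(ii): -16 ≤ 104 ✓
(iii): 272 ≥ 64 ✓
(iv): -372 ≤ -59 ✓
(v): -116 ≤ -70 ✓

feasible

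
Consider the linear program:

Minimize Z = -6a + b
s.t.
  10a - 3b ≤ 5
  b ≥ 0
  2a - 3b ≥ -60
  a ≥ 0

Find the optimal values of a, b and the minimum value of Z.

a = 65/8, b = 305/12, minimum Z = -70/3

Feasible corners and Z = -6a + b:
  (1/2, 0) → Z = -3
  (65/8, 305/12) → Z = -70/3
  (0, 0) → Z = 0
  (0, 20) → Z = 20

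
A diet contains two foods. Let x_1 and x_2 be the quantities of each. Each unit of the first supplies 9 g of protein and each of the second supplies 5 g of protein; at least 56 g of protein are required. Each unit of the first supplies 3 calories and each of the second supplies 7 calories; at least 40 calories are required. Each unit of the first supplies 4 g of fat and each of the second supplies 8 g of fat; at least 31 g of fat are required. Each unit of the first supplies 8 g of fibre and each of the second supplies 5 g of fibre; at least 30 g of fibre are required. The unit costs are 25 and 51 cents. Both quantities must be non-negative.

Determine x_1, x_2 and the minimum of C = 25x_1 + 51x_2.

x_1 = 4, x_2 = 4, minimum C = 304

Feasible corners and C = 25x_1 + 51x_2:
  (0, 56/5) → C = 2856/5
  (40/3, 0) → C = 1000/3
  (4, 4) → C = 304
The feasible region is unbounded (it extends along (0, 1), (1, 0)), but C strictly increases along every unbounded feasible direction, so there is no improving ray and the minimum is attained at a vertex.

The optimum lies where 9x_1 + 5x_2 = 56 and 3x_1 + 7x_2 = 40.
Solving simultaneously gives x_1 = 4, x_2 = 4.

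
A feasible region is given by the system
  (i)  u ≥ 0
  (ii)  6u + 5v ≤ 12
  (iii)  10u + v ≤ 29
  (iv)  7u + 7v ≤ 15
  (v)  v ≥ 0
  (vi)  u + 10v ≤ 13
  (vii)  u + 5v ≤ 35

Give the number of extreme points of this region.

5

Pairwise boundary intersections that survive every other constraint:
  (0, 0)
  (0, 13/10)
  (9/7, 6/7)
  (2, 0)
  (59/63, 76/63)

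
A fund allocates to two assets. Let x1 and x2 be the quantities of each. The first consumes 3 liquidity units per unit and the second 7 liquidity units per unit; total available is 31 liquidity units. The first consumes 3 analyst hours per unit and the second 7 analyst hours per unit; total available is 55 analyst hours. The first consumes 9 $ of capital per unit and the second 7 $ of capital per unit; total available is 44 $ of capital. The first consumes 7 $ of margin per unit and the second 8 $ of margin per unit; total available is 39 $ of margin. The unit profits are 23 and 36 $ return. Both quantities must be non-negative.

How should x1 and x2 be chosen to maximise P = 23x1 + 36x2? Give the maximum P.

The binding constraints are 3x1 + 7x2 = 31 and 7x1 + 8x2 = 39.
Solving simultaneously gives x1 = 1, x2 = 4.

x1 = 1, x2 = 4, maximum P = 167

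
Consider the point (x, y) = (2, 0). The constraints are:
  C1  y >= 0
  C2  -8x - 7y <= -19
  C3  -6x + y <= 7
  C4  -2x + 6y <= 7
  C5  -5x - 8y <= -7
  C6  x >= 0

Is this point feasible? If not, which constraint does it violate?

not feasible — violates C2

Constraint C2: -8x - 7y = -16, which is not ≤ -19. All other constraints are satisfied.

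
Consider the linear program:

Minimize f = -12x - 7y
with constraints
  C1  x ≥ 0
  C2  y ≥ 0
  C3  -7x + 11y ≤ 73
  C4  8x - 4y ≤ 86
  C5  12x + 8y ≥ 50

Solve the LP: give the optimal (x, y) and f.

Vertices and f = -12x - 7y:
  (0, 73/11) → f = -511/11
  (0, 25/4) → f = -175/4
  (43/4, 0) → f = -129
  (25/6, 0) → f = -50
  (619/30, 593/30) → f = -11579/30

At the optimal vertex, -7x + 11y = 73 and 8x - 4y = 86.
Solving simultaneously gives x = 619/30, y = 593/30.

x = 619/30, y = 593/30, minimum f = -11579/30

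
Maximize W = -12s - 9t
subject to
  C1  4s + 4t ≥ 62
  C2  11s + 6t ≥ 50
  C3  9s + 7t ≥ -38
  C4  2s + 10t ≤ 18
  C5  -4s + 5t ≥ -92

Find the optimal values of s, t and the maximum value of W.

s = 137/8, t = -13/8, maximum W = -1527/8

Corner points and W = -12s - 9t:
  (137/8, -13/8) → W = -1527/8
  (113/6, -10/3) → W = -196
  (101/5, -56/25) → W = -5556/25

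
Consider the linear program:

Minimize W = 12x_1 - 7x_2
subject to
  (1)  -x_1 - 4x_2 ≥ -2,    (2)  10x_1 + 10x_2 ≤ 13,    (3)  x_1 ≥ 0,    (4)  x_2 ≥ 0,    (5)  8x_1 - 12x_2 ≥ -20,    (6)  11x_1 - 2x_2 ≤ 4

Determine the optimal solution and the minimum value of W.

Vertices and W = 12x_1 - 7x_2:
  (0, 1/2) → W = -7/2
  (10/23, 9/23) → W = 57/23
  (0, 0) → W = 0
  (4/11, 0) → W = 48/11

At the optimal vertex, -x_1 - 4x_2 = -2 and x_1 = 0.
Solving simultaneously gives x_1 = 0, x_2 = 1/2.

x_1 = 0, x_2 = 1/2, minimum W = -7/2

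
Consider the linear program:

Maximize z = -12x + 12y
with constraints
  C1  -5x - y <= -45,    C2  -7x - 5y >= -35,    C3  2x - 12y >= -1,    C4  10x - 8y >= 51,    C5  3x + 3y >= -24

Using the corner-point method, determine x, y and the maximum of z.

x = 95/9, y = -70/9, maximum z = -220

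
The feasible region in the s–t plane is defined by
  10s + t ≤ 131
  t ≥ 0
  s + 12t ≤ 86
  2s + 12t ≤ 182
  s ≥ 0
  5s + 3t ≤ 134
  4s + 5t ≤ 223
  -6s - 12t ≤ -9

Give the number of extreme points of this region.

Of the 28 pairwise boundary intersections, those satisfying every inequality are:
  (131/10, 0)
  (1486/119, 729/119)
  (3/2, 0)
  (0, 43/6)
  (0, 3/4)

5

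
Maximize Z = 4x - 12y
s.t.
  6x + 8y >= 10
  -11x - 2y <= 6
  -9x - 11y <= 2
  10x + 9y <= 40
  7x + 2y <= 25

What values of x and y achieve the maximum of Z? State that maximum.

The optimum lies where 6x + 8y = 10 and 7x + 2y = 25.
Solving simultaneously gives x = 45/11, y = -20/11.

x = 45/11, y = -20/11, maximum Z = 420/11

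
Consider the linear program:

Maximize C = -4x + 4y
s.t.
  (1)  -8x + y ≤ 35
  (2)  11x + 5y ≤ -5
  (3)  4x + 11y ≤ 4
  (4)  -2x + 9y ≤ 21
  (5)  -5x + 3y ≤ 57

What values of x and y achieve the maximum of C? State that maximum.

Vertices and C = -4x + 4y:
  (-21/5, 7/5) → C = 112/5
  (-75/101, 64/101) → C = 556/101
  (-195/58, 46/29) → C = 574/29
The feasible region is unbounded (it extends along (5, -11), (-1, -8)), but C strictly decreases along every unbounded feasible direction, so there is no improving ray and the maximum is attained at a vertex.

x = -21/5, y = 7/5, maximum C = 112/5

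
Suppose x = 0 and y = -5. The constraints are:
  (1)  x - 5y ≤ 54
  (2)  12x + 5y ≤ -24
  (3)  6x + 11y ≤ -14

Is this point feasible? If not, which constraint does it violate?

(1): 25 ≤ 54 ✓
(2): -25 ≤ -24 ✓
(3): -55 ≤ -14 ✓

feasible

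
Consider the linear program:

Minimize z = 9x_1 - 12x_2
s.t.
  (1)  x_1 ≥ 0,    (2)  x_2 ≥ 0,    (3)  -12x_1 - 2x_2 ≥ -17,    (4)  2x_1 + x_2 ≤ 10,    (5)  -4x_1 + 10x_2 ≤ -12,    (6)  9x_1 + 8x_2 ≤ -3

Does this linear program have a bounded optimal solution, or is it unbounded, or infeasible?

infeasible

The boundaries x_1 = 0 and -4x_1 + 10x_2 = -12 meet at (0, -6/5), but that point violates x_2 ≥ 0. Every candidate vertex is excluded by some other constraint, so the feasible region is empty.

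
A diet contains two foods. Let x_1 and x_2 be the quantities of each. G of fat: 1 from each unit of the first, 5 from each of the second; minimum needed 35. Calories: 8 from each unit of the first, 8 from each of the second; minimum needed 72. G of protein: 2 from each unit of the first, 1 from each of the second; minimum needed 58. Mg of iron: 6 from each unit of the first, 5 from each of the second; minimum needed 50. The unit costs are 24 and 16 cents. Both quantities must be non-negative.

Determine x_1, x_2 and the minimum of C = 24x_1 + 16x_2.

x_1 = 85/3, x_2 = 4/3, minimum C = 2104/3

Vertices and C = 24x_1 + 16x_2:
  (0, 58) → C = 928
  (35, 0) → C = 840
  (85/3, 4/3) → C = 2104/3
The feasible region is unbounded (it extends along (0, 1), (1, 0)), but C strictly increases along every unbounded feasible direction, so there is no improving ray and the minimum is attained at a vertex.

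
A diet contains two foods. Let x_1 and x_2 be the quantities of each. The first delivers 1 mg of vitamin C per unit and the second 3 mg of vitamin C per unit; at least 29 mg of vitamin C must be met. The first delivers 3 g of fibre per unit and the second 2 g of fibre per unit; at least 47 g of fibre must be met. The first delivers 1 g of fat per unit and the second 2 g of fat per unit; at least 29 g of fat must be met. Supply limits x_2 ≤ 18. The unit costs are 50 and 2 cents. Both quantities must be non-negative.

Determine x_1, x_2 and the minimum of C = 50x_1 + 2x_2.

x_1 = 11/3, x_2 = 18, minimum C = 658/3

Feasible corners and C = 50x_1 + 2x_2:
  (29, 0) → C = 1450
  (9, 10) → C = 470
  (11/3, 18) → C = 658/3
The feasible region is unbounded (it extends along (1, 0)), but C strictly increases along every unbounded feasible direction, so there is no improving ray and the minimum is attained at a vertex.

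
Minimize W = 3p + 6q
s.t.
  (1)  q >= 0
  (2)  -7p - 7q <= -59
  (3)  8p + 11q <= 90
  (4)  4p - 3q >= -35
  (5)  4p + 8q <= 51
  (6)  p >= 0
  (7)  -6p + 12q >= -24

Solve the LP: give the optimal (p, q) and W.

p = 146/21, q = 31/21, minimum W = 208/7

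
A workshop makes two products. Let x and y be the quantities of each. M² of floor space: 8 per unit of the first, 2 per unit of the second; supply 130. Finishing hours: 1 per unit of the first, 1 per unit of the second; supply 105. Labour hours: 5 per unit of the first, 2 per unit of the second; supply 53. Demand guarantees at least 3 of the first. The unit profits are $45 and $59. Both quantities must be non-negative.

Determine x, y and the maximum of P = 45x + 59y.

x = 3, y = 19, maximum P = 1256

Feasible corners and P = 45x + 59y:
  (53/5, 0) → P = 477
  (3, 0) → P = 135
  (3, 19) → P = 1256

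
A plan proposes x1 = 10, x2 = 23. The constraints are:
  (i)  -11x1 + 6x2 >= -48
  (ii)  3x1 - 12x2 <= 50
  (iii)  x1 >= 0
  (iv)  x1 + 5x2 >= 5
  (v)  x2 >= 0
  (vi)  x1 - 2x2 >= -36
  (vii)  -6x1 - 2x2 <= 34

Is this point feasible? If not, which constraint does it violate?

(i): 28 ≥ -48 ✓
(ii): -246 ≤ 50 ✓
(iii): 10 ≥ 0 ✓
(iv): 125 ≥ 5 ✓
(v): 23 ≥ 0 ✓
(vi): -36 ≥ -36 ✓
(vii): -106 ≤ 34 ✓

feasible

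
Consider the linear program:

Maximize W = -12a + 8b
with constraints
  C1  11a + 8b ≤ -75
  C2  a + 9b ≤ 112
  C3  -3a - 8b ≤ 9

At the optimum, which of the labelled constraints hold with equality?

Corner points and W = -12a + 8b:
  (-1571/91, 1307/91) → W = 29308/91
  (-33/4, 63/32) → W = 459/4
  (-977/19, 345/19) → W = 14484/19

The maximum is at (-977/19, 345/19). Substituting into each constraint, equality holds for C2 and C3; the remaining constraints have slack.

C2 and C3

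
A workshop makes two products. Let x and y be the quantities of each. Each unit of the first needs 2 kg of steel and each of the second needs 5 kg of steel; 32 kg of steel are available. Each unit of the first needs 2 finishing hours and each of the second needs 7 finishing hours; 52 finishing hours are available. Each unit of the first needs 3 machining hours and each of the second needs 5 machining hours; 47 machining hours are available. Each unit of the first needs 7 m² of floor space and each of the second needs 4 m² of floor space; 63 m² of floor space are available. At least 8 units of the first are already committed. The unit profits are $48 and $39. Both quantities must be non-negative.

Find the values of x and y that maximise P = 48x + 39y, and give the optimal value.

x = 8, y = 7/4, maximum P = 1809/4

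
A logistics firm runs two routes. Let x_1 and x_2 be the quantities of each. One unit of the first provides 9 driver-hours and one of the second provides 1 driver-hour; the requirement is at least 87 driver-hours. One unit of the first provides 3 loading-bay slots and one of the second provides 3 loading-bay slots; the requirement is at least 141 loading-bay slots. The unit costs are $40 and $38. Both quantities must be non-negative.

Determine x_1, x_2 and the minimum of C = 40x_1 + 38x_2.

Vertices and C = 40x_1 + 38x_2:
  (0, 87) → C = 3306
  (47, 0) → C = 1880
  (5, 42) → C = 1796
The feasible region is unbounded (it extends along (0, 1), (1, 0)), but C strictly increases along every unbounded feasible direction, so there is no improving ray and the minimum is attained at a vertex.

The binding constraints are 9x_1 + x_2 = 87 and 3x_1 + 3x_2 = 141.
Solving simultaneously gives x_1 = 5, x_2 = 42.

x_1 = 5, x_2 = 42, minimum C = 1796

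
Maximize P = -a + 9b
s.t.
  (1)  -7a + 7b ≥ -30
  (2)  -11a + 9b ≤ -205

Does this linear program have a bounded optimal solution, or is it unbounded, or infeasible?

unbounded

From the feasible point (1165/14, 1105/14), moving in the direction (9, 11) keeps every constraint satisfied while P increases without bound.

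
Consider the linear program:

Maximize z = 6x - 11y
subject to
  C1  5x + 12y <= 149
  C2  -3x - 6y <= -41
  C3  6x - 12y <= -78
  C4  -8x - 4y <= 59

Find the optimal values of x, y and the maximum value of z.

x = 71/11, y = 107/11, maximum z = -751/11

Corner points and z = 6x - 11y:
  (71/11, 107/11) → z = -751/11
  (-326/19, 1487/76) → z = -24181/76
  (1/3, 20/3) → z = -214/3
  (-259/18, 505/36) → z = -8663/36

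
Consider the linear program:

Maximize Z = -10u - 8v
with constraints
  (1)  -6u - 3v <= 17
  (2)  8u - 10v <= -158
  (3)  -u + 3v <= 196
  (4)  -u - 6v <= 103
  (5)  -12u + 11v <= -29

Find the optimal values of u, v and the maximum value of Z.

Corner points and Z = -10u - 8v:
  (743/7, 705/7) → Z = -13070/7
  (507/8, 133/2) → Z = -4663/4
  (2243/25, 2381/25) → Z = -41478/25

At the optimal vertex, 8u - 10v = -158 and -12u + 11v = -29.
Solving simultaneously gives u = 507/8, v = 133/2.

u = 507/8, v = 133/2, maximum Z = -4663/4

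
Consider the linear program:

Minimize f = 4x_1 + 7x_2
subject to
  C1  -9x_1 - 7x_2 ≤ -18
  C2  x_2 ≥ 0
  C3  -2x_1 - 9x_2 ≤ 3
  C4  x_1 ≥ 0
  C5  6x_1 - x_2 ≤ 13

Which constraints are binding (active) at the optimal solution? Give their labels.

C1 and C2

Corner points and f = 4x_1 + 7x_2:
  (2, 0) → f = 8
  (0, 18/7) → f = 18
  (13/6, 0) → f = 26/3
The feasible region is unbounded (it extends along (0, 1), (1, 6)), but f strictly increases along every unbounded feasible direction, so there is no improving ray and the minimum is attained at a vertex.

The minimum is at (2, 0). Substituting into each constraint, equality holds for C1 and C2; the remaining constraints have slack.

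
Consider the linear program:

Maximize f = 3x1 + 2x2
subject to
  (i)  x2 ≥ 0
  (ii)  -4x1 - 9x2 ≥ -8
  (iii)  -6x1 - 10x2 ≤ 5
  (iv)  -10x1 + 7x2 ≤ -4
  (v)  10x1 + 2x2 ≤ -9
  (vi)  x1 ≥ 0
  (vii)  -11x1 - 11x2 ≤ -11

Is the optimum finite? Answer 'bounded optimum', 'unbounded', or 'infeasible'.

The boundaries x2 = 0 and -4x1 - 9x2 = -8 meet at (2, 0), but that point violates 10x1 + 2x2 ≤ -9. Every candidate vertex is excluded by some other constraint, so the feasible region is empty.

infeasible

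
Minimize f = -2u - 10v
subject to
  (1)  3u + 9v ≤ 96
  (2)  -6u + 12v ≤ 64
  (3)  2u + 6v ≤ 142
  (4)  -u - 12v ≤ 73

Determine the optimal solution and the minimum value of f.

The optimum lies where 3u + 9v = 96 and -6u + 12v = 64.
Solving simultaneously gives u = 32/5, v = 128/15.

u = 32/5, v = 128/15, minimum f = -1472/15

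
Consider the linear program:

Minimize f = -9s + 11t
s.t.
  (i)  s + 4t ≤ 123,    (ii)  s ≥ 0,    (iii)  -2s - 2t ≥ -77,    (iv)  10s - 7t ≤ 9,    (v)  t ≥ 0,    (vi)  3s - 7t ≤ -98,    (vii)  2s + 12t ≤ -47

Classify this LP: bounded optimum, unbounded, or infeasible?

infeasible

The boundaries s + 4t = 123 and s = 0 meet at (0, 123/4), but that point violates 2s + 12t ≤ -47. Every candidate vertex is excluded by some other constraint, so the feasible region is empty.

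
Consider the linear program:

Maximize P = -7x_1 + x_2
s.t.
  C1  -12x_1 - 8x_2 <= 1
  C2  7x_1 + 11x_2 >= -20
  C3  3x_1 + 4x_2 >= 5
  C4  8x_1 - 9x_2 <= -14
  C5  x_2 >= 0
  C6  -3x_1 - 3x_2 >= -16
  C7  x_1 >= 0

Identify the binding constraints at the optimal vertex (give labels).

Feasible corners and P = -7x_1 + x_2:
  (2, 10/3) → P = -32/3
  (0, 14/9) → P = 14/9
  (0, 16/3) → P = 16/3

The maximum is at (0, 16/3). Substituting into each constraint, equality holds for C6 and C7; the remaining constraints have slack.

C6 and C7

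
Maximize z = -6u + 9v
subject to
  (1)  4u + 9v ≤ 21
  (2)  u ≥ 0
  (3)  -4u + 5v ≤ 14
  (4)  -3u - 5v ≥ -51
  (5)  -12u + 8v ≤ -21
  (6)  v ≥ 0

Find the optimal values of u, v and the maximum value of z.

u = 51/20, v = 6/5, maximum z = -9/2

Feasible corners and z = -6u + 9v:
  (51/20, 6/5) → z = -9/2
  (21/4, 0) → z = -63/2
  (7/4, 0) → z = -21/2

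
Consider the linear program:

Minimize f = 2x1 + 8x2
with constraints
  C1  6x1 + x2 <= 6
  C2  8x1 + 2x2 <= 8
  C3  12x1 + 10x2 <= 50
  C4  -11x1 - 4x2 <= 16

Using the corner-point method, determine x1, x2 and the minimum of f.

Feasible corners and f = 2x1 + 8x2:
  (1, 0) → f = 2
  (40/13, -162/13) → f = -1216/13
  (-5/14, 38/7) → f = 299/7
  (-180/31, 371/31) → f = 2608/31

x1 = 40/13, x2 = -162/13, minimum f = -1216/13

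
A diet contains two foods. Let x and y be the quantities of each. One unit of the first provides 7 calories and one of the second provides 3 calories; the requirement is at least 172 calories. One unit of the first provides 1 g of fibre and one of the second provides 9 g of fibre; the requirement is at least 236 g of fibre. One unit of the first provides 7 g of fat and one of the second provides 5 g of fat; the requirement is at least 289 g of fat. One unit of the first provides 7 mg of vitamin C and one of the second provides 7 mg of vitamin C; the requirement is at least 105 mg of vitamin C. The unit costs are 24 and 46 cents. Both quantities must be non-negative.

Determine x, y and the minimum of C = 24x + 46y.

x = 49/2, y = 47/2, minimum C = 1669

Corner points and C = 24x + 46y:
  (0, 289/5) → C = 13294/5
  (236, 0) → C = 5664
  (49/2, 47/2) → C = 1669
The feasible region is unbounded (it extends along (0, 1), (1, 0)), but C strictly increases along every unbounded feasible direction, so there is no improving ray and the minimum is attained at a vertex.

The binding constraints are x + 9y = 236 and 7x + 5y = 289.
Solving simultaneously gives x = 49/2, y = 47/2.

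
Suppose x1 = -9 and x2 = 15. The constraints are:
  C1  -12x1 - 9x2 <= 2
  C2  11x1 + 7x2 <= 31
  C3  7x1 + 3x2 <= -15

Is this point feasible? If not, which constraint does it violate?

C1: -27 ≤ 2 ✓
C2: 6 ≤ 31 ✓
C3: -18 ≤ -15 ✓

feasible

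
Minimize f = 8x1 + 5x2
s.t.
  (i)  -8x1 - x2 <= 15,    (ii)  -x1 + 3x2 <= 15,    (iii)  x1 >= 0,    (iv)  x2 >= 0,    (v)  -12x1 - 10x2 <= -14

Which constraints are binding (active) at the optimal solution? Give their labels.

(iii) and (v)

Extreme points and f = 8x1 + 5x2:
  (0, 5) → f = 25
  (0, 7/5) → f = 7
  (7/6, 0) → f = 28/3
The feasible region is unbounded (it extends along (3, 1), (1, 0)), but f strictly increases along every unbounded feasible direction, so there is no improving ray and the minimum is attained at a vertex.

The minimum is at (0, 7/5). Substituting into each constraint, equality holds for (iii) and (v); the remaining constraints have slack.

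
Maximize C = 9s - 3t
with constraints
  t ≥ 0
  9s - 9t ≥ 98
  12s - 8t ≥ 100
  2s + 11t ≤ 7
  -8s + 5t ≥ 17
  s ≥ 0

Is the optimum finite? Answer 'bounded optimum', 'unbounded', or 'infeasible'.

The boundaries -8s + 5t = 17 and s = 0 meet at (0, 17/5), but that point violates 9s - 9t ≥ 98. Every candidate vertex is excluded by some other constraint, so the feasible region is empty.

infeasible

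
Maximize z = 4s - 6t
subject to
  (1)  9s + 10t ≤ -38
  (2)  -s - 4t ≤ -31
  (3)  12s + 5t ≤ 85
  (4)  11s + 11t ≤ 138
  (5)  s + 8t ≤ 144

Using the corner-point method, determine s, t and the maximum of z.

Vertices and z = 4s - 6t:
  (-231/13, 317/26) → z = -1875/13
  (-872/31, 667/31) → z = -7490/31
  (-82, 113/4) → z = -995/2

The optimum lies where 9s + 10t = -38 and -s - 4t = -31.
Solving simultaneously gives s = -231/13, t = 317/26.

s = -231/13, t = 317/26, maximum z = -1875/13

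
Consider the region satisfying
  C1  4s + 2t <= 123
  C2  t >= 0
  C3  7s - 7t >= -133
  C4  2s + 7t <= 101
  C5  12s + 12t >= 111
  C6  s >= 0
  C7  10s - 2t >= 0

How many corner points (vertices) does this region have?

The feasible vertices (each the meet of two boundaries and inside every other half-plane) are:
  (123/4, 0)
  (659/24, 79/12)
  (37/4, 0)
  (101/37, 505/37)
  (37/24, 185/24)

5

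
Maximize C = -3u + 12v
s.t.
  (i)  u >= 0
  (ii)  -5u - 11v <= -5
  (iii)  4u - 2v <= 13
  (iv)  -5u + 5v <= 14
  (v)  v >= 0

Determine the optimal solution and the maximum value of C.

Feasible corners and C = -3u + 12v:
  (0, 5/11) → C = 60/11
  (0, 14/5) → C = 168/5
  (1, 0) → C = -3
  (93/10, 121/10) → C = 1173/10
  (13/4, 0) → C = -39/4

At the optimal vertex, 4u - 2v = 13 and -5u + 5v = 14.
Solving simultaneously gives u = 93/10, v = 121/10.

u = 93/10, v = 121/10, maximum C = 1173/10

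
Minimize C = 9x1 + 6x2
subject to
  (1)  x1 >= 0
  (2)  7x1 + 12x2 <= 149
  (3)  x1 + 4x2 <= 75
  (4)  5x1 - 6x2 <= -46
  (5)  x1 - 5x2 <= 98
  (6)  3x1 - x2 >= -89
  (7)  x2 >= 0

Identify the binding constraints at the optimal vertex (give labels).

Extreme points and C = 9x1 + 6x2:
  (0, 149/12) → C = 149/2
  (0, 23/3) → C = 46
  (57/17, 1067/102) → C = 1580/17

The minimum is at (0, 23/3). Substituting into each constraint, equality holds for (1) and (4); the remaining constraints have slack.

(1) and (4)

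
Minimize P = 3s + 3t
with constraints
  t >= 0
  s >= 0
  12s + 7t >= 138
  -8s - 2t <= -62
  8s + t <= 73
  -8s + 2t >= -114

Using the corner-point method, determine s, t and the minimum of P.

Corner points and P = 3s + 3t:
  (0, 31) → P = 93
  (0, 73) → P = 219
  (79/16, 45/4) → P = 777/16
  (373/44, 57/11) → P = 1803/44

At the optimal vertex, 12s + 7t = 138 and 8s + t = 73.
Solving simultaneously gives s = 373/44, t = 57/11.

s = 373/44, t = 57/11, minimum P = 1803/44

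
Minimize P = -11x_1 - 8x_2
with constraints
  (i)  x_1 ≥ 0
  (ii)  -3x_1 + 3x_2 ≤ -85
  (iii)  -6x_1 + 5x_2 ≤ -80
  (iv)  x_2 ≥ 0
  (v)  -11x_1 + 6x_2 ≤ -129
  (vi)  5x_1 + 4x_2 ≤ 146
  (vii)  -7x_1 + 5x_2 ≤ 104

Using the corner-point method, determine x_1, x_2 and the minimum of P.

x_1 = 146/5, x_2 = 0, minimum P = -1606/5

Corner points and P = -11x_1 - 8x_2:
  (85/3, 0) → P = -935/3
  (778/27, 13/27) → P = -8662/27
  (146/5, 0) → P = -1606/5

At the optimal vertex, x_2 = 0 and 5x_1 + 4x_2 = 146.
Solving simultaneously gives x_1 = 146/5, x_2 = 0.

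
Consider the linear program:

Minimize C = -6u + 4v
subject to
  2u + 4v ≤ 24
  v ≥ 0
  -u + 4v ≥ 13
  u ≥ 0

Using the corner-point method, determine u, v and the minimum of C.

Feasible corners and C = -6u + 4v:
  (11/3, 25/6) → C = -16/3
  (0, 6) → C = 24
  (0, 13/4) → C = 13

At the optimal vertex, 2u + 4v = 24 and -u + 4v = 13.
Solving simultaneously gives u = 11/3, v = 25/6.

u = 11/3, v = 25/6, minimum C = -16/3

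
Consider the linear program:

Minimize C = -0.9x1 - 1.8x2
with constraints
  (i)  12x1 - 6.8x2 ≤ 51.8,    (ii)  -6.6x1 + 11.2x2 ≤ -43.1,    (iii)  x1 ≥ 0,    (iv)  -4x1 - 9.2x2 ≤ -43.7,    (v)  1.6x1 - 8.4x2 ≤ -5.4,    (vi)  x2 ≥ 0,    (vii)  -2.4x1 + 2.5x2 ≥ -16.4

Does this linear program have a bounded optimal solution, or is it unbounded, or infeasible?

The boundaries 12x1 - 6.8x2 = 51.8 and -4x1 - 9.2x2 = -43.7 meet at (19343/3440, 793/344), but that point violates -6.6x1 + 11.2x2 ≤ -43.1. Every candidate vertex is excluded by some other constraint, so the feasible region is empty.

infeasible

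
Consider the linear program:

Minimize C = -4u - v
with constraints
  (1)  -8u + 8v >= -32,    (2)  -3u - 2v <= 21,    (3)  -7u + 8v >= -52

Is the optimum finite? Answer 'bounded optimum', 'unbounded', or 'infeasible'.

unbounded

From the feasible point (-13/5, -33/5), moving in the direction (8, 8) keeps every constraint satisfied while C decreases without bound.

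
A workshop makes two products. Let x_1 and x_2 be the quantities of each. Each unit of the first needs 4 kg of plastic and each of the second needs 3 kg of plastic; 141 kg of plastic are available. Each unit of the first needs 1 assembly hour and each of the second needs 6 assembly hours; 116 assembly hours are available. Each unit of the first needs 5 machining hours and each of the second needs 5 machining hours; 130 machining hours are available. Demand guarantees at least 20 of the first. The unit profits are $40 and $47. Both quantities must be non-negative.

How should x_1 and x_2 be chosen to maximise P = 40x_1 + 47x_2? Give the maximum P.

x_1 = 20, x_2 = 6, maximum P = 1082

Feasible corners and P = 40x_1 + 47x_2:
  (26, 0) → P = 1040
  (20, 0) → P = 800
  (20, 6) → P = 1082

The binding constraints are 5x_1 + 5x_2 = 130 and x_1 = 20.
Solving simultaneously gives x_1 = 20, x_2 = 6.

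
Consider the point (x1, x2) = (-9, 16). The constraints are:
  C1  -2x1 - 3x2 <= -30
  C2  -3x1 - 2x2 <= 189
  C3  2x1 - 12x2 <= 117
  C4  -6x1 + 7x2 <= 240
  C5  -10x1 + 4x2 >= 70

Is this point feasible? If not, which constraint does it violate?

feasible

C1: -30 ≤ -30 ✓
C2: -5 ≤ 189 ✓
C3: -210 ≤ 117 ✓
C4: 166 ≤ 240 ✓
C5: 154 ≥ 70 ✓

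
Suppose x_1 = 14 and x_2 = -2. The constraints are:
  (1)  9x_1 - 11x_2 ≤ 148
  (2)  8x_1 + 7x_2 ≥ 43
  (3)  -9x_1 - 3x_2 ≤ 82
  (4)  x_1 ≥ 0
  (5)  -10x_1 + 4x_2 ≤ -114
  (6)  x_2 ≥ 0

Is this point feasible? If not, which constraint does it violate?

not feasible — violates (6)

Constraint (6): x_2 = -2, which is not ≥ 0. All other constraints are satisfied.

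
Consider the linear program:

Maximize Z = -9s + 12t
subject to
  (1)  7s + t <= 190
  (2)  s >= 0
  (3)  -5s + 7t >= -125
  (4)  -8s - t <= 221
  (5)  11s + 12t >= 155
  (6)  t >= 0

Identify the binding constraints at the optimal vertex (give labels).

Extreme points and Z = -9s + 12t:
  (0, 190) → Z = 2280
  (485/18, 25/18) → Z = -1355/6
  (0, 155/12) → Z = 155
  (25, 0) → Z = -225
  (155/11, 0) → Z = -1395/11

The maximum is at (0, 190). Substituting into each constraint, equality holds for (1) and (2); the remaining constraints have slack.

(1) and (2)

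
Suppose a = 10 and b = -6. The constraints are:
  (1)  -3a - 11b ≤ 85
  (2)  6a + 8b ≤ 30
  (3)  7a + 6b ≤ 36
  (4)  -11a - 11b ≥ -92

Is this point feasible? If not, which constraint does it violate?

(1): 36 ≤ 85 ✓
(2): 12 ≤ 30 ✓
(3): 34 ≤ 36 ✓
(4): -44 ≥ -92 ✓

feasible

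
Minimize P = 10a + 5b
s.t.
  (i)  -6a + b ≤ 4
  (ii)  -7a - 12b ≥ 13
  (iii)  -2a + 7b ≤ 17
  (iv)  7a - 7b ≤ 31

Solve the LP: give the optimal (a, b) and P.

a = -59/35, b = -214/35, minimum P = -332/7

Vertices and P = 10a + 5b:
  (-61/79, -50/79) → P = -860/79
  (-59/35, -214/35) → P = -332/7
  (281/133, -44/19) → P = 1270/133

The binding constraints are -6a + b = 4 and 7a - 7b = 31.
Solving simultaneously gives a = -59/35, b = -214/35.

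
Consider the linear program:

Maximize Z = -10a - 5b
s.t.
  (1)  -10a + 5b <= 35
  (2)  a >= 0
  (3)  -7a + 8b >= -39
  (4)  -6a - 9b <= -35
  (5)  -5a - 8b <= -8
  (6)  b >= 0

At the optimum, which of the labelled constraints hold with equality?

Corner points and Z = -10a - 5b:
  (0, 7) → Z = -35
  (0, 35/9) → Z = -175/9
  (631/111, 11/111) → Z = -6365/111
The feasible region is unbounded (it extends along (8, 7), (1, 2)), but Z strictly decreases along every unbounded feasible direction, so there is no improving ray and the maximum is attained at a vertex.

The maximum is at (0, 35/9). Substituting into each constraint, equality holds for (2) and (4); the remaining constraints have slack.

(2) and (4)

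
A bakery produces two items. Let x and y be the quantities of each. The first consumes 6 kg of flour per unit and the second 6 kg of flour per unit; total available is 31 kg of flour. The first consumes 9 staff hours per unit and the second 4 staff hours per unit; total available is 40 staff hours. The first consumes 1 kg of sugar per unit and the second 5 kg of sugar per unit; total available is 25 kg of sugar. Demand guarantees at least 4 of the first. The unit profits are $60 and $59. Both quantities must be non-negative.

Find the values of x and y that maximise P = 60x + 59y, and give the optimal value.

x = 4, y = 1, maximum P = 299

Extreme points and P = 60x + 59y:
  (40/9, 0) → P = 800/3
  (4, 0) → P = 240
  (4, 1) → P = 299

The binding constraints are 9x + 4y = 40 and x = 4.
Solving simultaneously gives x = 4, y = 1.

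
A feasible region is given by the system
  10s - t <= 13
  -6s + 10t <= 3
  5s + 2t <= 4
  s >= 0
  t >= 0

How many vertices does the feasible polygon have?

4

The feasible vertices (each the meet of two boundaries and inside every other half-plane) are:
  (17/31, 39/62)
  (0, 3/10)
  (4/5, 0)
  (0, 0)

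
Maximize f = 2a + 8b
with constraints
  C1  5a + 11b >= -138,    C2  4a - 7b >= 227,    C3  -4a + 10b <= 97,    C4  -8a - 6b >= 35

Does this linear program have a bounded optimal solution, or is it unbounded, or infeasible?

infeasible

The boundaries 5a + 11b = -138 and 4a - 7b = 227 meet at (1531/79, -1687/79), but that point violates -8a - 6b ≥ 35. Every candidate vertex is excluded by some other constraint, so the feasible region is empty.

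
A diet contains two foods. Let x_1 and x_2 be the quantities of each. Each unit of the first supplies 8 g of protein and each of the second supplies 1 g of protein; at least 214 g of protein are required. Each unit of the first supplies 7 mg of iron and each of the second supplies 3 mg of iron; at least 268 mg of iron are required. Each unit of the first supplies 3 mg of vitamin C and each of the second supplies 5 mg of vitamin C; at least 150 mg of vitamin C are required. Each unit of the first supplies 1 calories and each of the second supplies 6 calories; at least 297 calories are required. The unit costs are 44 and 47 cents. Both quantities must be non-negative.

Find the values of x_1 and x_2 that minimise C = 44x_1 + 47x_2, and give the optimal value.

x_1 = 21, x_2 = 46, minimum C = 3086

Corner points and C = 44x_1 + 47x_2:
  (0, 214) → C = 10058
  (297, 0) → C = 13068
  (21, 46) → C = 3086
The feasible region is unbounded (it extends along (0, 1), (1, 0)), but C strictly increases along every unbounded feasible direction, so there is no improving ray and the minimum is attained at a vertex.

The binding constraints are 8x_1 + x_2 = 214 and x_1 + 6x_2 = 297.
Solving simultaneously gives x_1 = 21, x_2 = 46.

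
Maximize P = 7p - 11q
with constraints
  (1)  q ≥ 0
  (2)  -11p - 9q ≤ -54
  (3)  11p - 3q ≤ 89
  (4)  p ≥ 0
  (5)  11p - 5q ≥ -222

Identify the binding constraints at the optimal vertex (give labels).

(1) and (3)

Vertices and P = 7p - 11q:
  (54/11, 0) → P = 378/11
  (89/11, 0) → P = 623/11
  (0, 6) → P = -66
  (101/2, 311/2) → P = -1357
  (0, 222/5) → P = -2442/5

The maximum is at (89/11, 0). Substituting into each constraint, equality holds for (1) and (3); the remaining constraints have slack.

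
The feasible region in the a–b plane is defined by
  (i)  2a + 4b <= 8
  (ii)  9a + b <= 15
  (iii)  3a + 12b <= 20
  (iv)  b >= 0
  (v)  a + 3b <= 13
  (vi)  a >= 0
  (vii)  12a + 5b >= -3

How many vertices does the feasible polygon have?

Of the 21 pairwise boundary intersections, those satisfying every inequality are:
  (26/17, 21/17)
  (4/3, 4/3)
  (5/3, 0)
  (0, 5/3)
  (0, 0)

5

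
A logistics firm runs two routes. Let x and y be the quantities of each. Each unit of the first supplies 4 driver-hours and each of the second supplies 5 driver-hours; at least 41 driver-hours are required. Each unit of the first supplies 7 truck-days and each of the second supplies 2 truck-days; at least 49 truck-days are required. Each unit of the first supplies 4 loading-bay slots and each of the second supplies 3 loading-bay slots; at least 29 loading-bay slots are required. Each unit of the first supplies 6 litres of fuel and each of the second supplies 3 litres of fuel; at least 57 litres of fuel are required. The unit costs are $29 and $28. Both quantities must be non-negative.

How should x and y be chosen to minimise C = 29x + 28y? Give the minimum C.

Corner points and C = 29x + 28y:
  (0, 49/2) → C = 686
  (41/4, 0) → C = 1189/4
  (9, 1) → C = 289
  (11/3, 35/3) → C = 433
The feasible region is unbounded (it extends along (0, 1), (1, 0)), but C strictly increases along every unbounded feasible direction, so there is no improving ray and the minimum is attained at a vertex.

At the optimal vertex, 4x + 5y = 41 and 6x + 3y = 57.
Solving simultaneously gives x = 9, y = 1.

x = 9, y = 1, minimum C = 289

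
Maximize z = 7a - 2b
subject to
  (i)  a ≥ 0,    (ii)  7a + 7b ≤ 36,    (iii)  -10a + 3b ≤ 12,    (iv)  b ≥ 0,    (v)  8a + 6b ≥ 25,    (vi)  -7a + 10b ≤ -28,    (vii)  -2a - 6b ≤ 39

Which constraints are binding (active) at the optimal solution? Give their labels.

Corner points and z = 7a - 2b:
  (36/7, 0) → z = 36
  (556/119, 8/17) → z = 540/17
  (4, 0) → z = 28

The maximum is at (36/7, 0). Substituting into each constraint, equality holds for (ii) and (iv); the remaining constraints have slack.

(ii) and (iv)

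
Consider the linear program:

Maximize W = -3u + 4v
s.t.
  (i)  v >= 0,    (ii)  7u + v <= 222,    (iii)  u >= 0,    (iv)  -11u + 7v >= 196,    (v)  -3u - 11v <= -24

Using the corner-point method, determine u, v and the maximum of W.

u = 0, v = 222, maximum W = 888

Extreme points and W = -3u + 4v:
  (0, 222) → W = 888
  (679/30, 1907/30) → W = 5591/30
  (0, 28) → W = 112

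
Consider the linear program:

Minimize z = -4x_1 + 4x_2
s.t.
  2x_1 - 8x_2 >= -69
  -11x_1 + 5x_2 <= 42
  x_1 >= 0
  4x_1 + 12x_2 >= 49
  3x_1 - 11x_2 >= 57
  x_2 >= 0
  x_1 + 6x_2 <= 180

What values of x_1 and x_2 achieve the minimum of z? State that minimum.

Vertices and z = -4x_1 + 4x_2:
  (19, 0) → z = -76
  (2322/29, 483/29) → z = -7356/29
  (180, 0) → z = -720

The optimum lies where x_2 = 0 and x_1 + 6x_2 = 180.
Solving simultaneously gives x_1 = 180, x_2 = 0.

x_1 = 180, x_2 = 0, minimum z = -720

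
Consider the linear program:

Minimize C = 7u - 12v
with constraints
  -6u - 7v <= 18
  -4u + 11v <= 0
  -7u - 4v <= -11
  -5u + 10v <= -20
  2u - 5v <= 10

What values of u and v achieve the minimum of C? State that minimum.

u = 19/9, v = -17/18, minimum C = 235/9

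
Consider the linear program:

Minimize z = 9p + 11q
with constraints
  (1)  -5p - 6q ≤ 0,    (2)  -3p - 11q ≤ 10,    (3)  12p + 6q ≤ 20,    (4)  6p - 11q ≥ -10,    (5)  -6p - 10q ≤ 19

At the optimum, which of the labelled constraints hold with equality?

Feasible corners and z = 9p + 11q:
  (60/37, -50/37) → z = -10/37
  (-60/91, 50/91) → z = 10/91
  (140/57, -30/19) → z = 90/19
  (20/21, 10/7) → z = 170/7

The minimum is at (60/37, -50/37). Substituting into each constraint, equality holds for (1) and (2); the remaining constraints have slack.

(1) and (2)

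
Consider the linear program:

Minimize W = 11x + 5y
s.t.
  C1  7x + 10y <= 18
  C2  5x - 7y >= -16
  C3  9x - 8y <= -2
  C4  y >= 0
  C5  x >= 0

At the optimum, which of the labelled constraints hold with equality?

Vertices and W = 11x + 5y:
  (62/73, 88/73) → W = 1122/73
  (0, 9/5) → W = 9
  (0, 1/4) → W = 5/4

The minimum is at (0, 1/4). Substituting into each constraint, equality holds for C3 and C5; the remaining constraints have slack.

C3 and C5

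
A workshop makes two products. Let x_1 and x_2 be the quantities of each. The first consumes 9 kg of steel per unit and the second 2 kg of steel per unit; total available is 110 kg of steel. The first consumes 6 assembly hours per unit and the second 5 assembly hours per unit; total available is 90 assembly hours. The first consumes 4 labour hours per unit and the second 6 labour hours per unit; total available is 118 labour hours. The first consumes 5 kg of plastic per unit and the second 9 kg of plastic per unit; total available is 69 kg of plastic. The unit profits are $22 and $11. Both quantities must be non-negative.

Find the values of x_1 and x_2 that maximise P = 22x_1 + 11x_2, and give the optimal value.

Feasible corners and P = 22x_1 + 11x_2:
  (0, 0) → P = 0
  (0, 23/3) → P = 253/3
  (110/9, 0) → P = 2420/9
  (12, 1) → P = 275

At the optimal vertex, 9x_1 + 2x_2 = 110 and 5x_1 + 9x_2 = 69.
Solving simultaneously gives x_1 = 12, x_2 = 1.

x_1 = 12, x_2 = 1, maximum P = 275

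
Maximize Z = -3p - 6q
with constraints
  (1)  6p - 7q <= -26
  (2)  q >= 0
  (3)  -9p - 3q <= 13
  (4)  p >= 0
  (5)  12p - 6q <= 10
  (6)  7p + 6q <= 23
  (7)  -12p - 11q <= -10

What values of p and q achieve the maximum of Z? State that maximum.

p = 0, q = 26/7, maximum Z = -156/7

Vertices and Z = -3p - 6q:
  (0, 26/7) → Z = -156/7
  (1/17, 64/17) → Z = -387/17
  (0, 23/6) → Z = -23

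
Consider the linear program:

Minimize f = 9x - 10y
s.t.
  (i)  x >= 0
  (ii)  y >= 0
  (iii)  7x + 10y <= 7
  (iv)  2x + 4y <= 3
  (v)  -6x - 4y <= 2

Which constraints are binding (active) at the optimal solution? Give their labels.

(i) and (iii)

Corner points and f = 9x - 10y:
  (0, 0) → f = 0
  (0, 7/10) → f = -7
  (1, 0) → f = 9

The minimum is at (0, 7/10). Substituting into each constraint, equality holds for (i) and (iii); the remaining constraints have slack.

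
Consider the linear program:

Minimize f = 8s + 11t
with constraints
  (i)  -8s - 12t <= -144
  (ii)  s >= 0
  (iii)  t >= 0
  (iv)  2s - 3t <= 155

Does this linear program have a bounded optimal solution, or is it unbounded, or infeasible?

bounded optimum

Vertices and f = 8s + 11t:
  (0, 12) → f = 132
  (18, 0) → f = 144
  (155/2, 0) → f = 620
The feasible region has finitely many vertices and no improving ray; the minimum is 132 at (0, 12).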